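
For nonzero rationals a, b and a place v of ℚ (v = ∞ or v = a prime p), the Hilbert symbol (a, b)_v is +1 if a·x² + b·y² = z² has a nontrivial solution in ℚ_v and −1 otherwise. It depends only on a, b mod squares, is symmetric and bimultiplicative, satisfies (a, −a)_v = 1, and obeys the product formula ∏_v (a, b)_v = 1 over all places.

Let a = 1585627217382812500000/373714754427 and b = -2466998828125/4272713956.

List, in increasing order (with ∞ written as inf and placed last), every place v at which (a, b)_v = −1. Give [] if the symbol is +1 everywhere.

[3, 13]

(a, b) ≡ (102, -13) mod (ℚ^×)²; places V = {2, 3, 5, 7, 13, 17, 23, 29, 41, ∞}.
(a,b)_7: α=-12, u≡1; β=-4, v≡4 (mod 7); (1|7)=+1, (4|7)=+1; sign (−1)^0·+1^-4·+1^-12 = +1.
(a,b)_17: α=1, u≡14; β=2, v≡8 (mod 17); (14|17)=-1, (8|17)=+1; sign (−1)^0·-1^2·+1^1 = +1.
(a,b)_13: α=2, u≡6; β=1, v≡10 (mod 13); (6|13)=-1, (10|13)=+1; sign (−1)^0·-1^1·+1^2 = -1.
(a,b)_3: α=-3, u≡1; β=0, v≡2 (mod 3); (1|3)=+1, (2|3)=-1; sign (−1)^0·+1^0·-1^-3 = -1.
(a,b)_41: α=4, u≡40; β=2, v≡7 (mod 41); (40|41)=+1, (7|41)=-1; sign (−1)^0·+1^2·-1^4 = +1.
(a,b)_2: α=5, β=-2; u≡3, v≡3 (mod 8); ε(u)ε(v)=1·1, αω(v)=5·1, βω(u)=-2·1; sum ≡ 0  ⇒  +1.
(a,b)_∞: sgn(102)=+, sgn(-13)=−, so +1.
(a,b)_23: α=0, u≡17; β=-2, v≡14 (mod 23); (17|23)=-1, (14|23)=-1; sign (−1)^0·-1^-2·-1^0 = +1.
(a,b)_29: α=0, u≡27; β=-2, v≡6 (mod 29); (27|29)=-1, (6|29)=+1; sign (−1)^0·-1^-2·+1^0 = +1.
(a,b)_5: α=14, u≡3; β=8, v≡3 (mod 5); (3|5)=-1, (3|5)=-1; sign (−1)^0·-1^8·-1^14 = +1.
(102, -13 / ℚ) ramifies at {3, 13}: a division algebra.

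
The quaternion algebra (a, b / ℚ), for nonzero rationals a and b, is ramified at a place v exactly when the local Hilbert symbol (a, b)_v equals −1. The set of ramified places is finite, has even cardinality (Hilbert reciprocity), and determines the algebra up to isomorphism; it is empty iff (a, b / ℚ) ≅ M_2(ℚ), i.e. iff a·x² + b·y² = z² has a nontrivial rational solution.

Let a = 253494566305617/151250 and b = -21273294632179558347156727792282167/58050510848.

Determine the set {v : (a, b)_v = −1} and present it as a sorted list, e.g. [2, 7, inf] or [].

[7, 13, 41, 53]

Mod squares: a ≡ 584923794, b ≡ -54366. Check v ∈ {∞, 2, 3, 5, 7, 11, 13, 17, 19, 29, 41, 53}.
v=11: a=11^-2·(≡3), b=11^-6·(≡2) mod 11; (3|11)=+1, (2|11)=-1; (−1)^{-2·-6·5}·(+1)^-6·(-1)^-2 = +1.
v=17: a=17^1·(≡2), b=17^3·(≡4) mod 17; (2|17)=+1, (4|17)=+1; (−1)^{1·3·8}·(+1)^3·(+1)^1 = +1.
v=2: v_2(a)=-1, v_2(b)=-15; units ≡ 1, 1 (mod 8); ε·ε+αω+βω = 0·0+-1·0+-15·0 ≡ 0  ⇒  (a,b)_2 = +1.
v=5: a=5^-4·(≡1), b=5^0·(≡1) mod 5; (1|5)=+1, (1|5)=+1; (−1)^{-4·0·2}·(+1)^0·(+1)^-4 = +1.
v=41: a=41^1·(≡39), b=41^3·(≡14) mod 41; (39|41)=+1, (14|41)=-1; (−1)^{1·3·20}·(+1)^3·(-1)^1 = -1.
v=13: a=13^1·(≡2), b=13^3·(≡12) mod 13; (2|13)=-1, (12|13)=+1; (−1)^{1·3·6}·(-1)^3·(+1)^1 = -1.
v=7: a=7^5·(≡4), b=7^6·(≡6) mod 7; (4|7)=+1, (6|7)=-1; (−1)^{5·6·3}·(+1)^6·(-1)^5 = -1.
v=3: a=3^1·(≡2), b=3^7·(≡1) mod 3; (2|3)=-1, (1|3)=+1; (−1)^{1·7·1}·(-1)^7·(+1)^1 = +1.
v=19: a=19^2·(≡17), b=19^6·(≡18) mod 19; (17|19)=+1, (18|19)=-1; (−1)^{2·6·9}·(+1)^6·(-1)^2 = +1.
v=53: a=53^1·(≡31), b=53^2·(≡2) mod 53; (31|53)=-1, (2|53)=-1; (−1)^{1·2·26}·(-1)^2·(-1)^1 = -1.
v=∞: 584923794 > 0 and -54366 < 0  ⇒  (a,b)_∞ = +1.
v=29: a=29^1·(≡22), b=29^2·(≡20) mod 29; (22|29)=+1, (20|29)=+1; (−1)^{1·2·14}·(+1)^2·(+1)^1 = +1.
|Ram(584923794, -54366)| = 4, even; anisotropic at {7, 13, 41, 53}.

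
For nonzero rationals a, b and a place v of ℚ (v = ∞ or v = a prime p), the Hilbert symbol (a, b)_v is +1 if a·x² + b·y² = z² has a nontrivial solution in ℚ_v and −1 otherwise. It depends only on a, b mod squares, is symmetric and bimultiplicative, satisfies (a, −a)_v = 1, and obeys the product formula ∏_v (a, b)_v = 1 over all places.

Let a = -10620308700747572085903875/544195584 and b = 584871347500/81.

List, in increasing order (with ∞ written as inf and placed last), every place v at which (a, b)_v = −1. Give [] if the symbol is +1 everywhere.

(a, b) ≡ (-1595, 19) mod (ℚ^×)²; places V = {2, 3, 5, 7, 11, 17, 19, 29, ∞}.
(a,b)_5: α=3, u≡1; β=4, v≡1 (mod 5); (1|5)=+1, (1|5)=+1; sign (−1)^0·+1^4·+1^3 = +1.
(a,b)_29: α=3, u≡11; β=2, v≡18 (mod 29); (11|29)=-1, (18|29)=-1; sign (−1)^0·-1^2·-1^3 = -1.
(a,b)_3: α=-12, u≡1; β=-4, v≡1 (mod 3); (1|3)=+1, (1|3)=+1; sign (−1)^0·+1^-4·+1^-12 = +1.
(a,b)_∞: sgn(-1595)=−, sgn(19)=+, so +1.
(a,b)_7: α=2, u≡1; β=0, v≡5 (mod 7); (1|7)=+1, (5|7)=-1; sign (−1)^0·+1^0·-1^2 = +1.
(a,b)_2: α=-10, β=2; u≡5, v≡3 (mod 8); ε(u)ε(v)=0·1, αω(v)=-10·1, βω(u)=2·1; sum ≡ 0  ⇒  +1.
(a,b)_17: α=4, u≡11; β=0, v≡1 (mod 17); (11|17)=-1, (1|17)=+1; sign (−1)^0·-1^0·+1^4 = +1.
(a,b)_19: α=2, u≡11; β=1, v≡7 (mod 19); (11|19)=+1, (7|19)=+1; sign (−1)^0·+1^1·+1^2 = +1.
(a,b)_11: α=9, u≡3; β=4, v≡8 (mod 11); (3|11)=+1, (8|11)=-1; sign (−1)^0·+1^4·-1^9 = -1.
Ram(-1595, 19) = {11, 29}; no ℚ_11-point on the conic.

[11, 29]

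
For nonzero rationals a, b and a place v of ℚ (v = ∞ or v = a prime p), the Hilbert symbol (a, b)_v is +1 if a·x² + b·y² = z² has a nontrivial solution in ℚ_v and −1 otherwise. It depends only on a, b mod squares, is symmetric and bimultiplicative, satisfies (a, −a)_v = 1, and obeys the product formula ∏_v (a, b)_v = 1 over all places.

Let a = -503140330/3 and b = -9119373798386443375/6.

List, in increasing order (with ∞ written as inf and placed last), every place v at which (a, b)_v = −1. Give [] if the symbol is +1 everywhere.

(a, b) ≡ (-106590, -9690) mod (ℚ^×)²; places V = {2, 3, 5, 7, 11, 17, 19, 23, ∞}.
(a,b)_∞: sgn(-106590)=−, sgn(-9690)=−, so -1.
(a,b)_17: α=3, u≡5; β=7, v≡15 (mod 17); (5|17)=-1, (15|17)=+1; sign (−1)^0·-1^7·+1^3 = -1.
(a,b)_19: α=1, u≡3; β=3, v≡8 (mod 19); (3|19)=-1, (8|19)=-1; sign (−1)^1·-1^3·-1^1 = -1.
(a,b)_23: α=0, u≡19; β=2, v≡6 (mod 23); (19|23)=-1, (6|23)=+1; sign (−1)^0·-1^2·+1^0 = +1.
(a,b)_7: α=2, u≡6; β=2, v≡5 (mod 7); (6|7)=-1, (5|7)=-1; sign (−1)^0·-1^2·-1^2 = +1.
(a,b)_3: α=-1, u≡2; β=-1, v≡1 (mod 3); (2|3)=-1, (1|3)=+1; sign (−1)^1·-1^-1·+1^-1 = +1.
(a,b)_11: α=1, u≡9; β=0, v≡5 (mod 11); (9|11)=+1, (5|11)=+1; sign (−1)^0·+1^0·+1^1 = +1.
(a,b)_2: α=1, β=-1; u≡1, v≡3 (mod 8); ε(u)ε(v)=0·1, αω(v)=1·1, βω(u)=-1·0; sum ≡ 1  ⇒  -1.
(a,b)_5: α=1, u≡3; β=3, v≡3 (mod 5); (3|5)=-1, (3|5)=-1; sign (−1)^0·-1^3·-1^1 = +1.
Ram(-106590, -9690) = {2, 17, 19, ∞}; no ℚ_2-point on the conic.

[2, 17, 19, inf]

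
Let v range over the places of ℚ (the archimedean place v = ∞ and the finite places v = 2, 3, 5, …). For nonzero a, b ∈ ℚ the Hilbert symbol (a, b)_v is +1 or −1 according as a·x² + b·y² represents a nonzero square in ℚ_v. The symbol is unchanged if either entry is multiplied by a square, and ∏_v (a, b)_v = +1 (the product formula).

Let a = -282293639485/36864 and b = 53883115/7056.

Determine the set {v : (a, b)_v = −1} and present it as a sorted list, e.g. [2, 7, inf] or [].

Mod squares: a ≡ -85, b ≡ 2635. Check v ∈ {∞, 2, 3, 5, 7, 11, 13, 17, 31}.
v=2: v_2(a)=-12, v_2(b)=-4; units ≡ 3, 3 (mod 8); ε·ε+αω+βω = 1·1+-12·1+-4·1 ≡ 1  ⇒  (a,b)_2 = -1.
v=31: a=31^2·(≡14), b=31^1·(≡3) mod 31; (14|31)=+1, (3|31)=-1; (−1)^{2·1·15}·(+1)^1·(-1)^2 = +1.
v=7: a=7^0·(≡5), b=7^-2·(≡5) mod 7; (5|7)=-1, (5|7)=-1; (−1)^{0·-2·3}·(-1)^-2·(-1)^0 = +1.
v=∞: -85 < 0 and 2635 > 0  ⇒  (a,b)_∞ = +1.
v=11: a=11^2·(≡9), b=11^2·(≡7) mod 11; (9|11)=+1, (7|11)=-1; (−1)^{2·2·5}·(+1)^2·(-1)^2 = +1.
v=13: a=13^4·(≡6), b=13^2·(≡1) mod 13; (6|13)=-1, (1|13)=+1; (−1)^{4·2·6}·(-1)^2·(+1)^4 = +1.
v=17: a=17^1·(≡10), b=17^1·(≡13) mod 17; (10|17)=-1, (13|17)=+1; (−1)^{1·1·8}·(-1)^1·(+1)^1 = -1.
v=3: a=3^-2·(≡2), b=3^-2·(≡1) mod 3; (2|3)=-1, (1|3)=+1; (−1)^{-2·-2·1}·(-1)^-2·(+1)^-2 = +1.
v=5: a=5^1·(≡2), b=5^1·(≡3) mod 5; (2|5)=-1, (3|5)=-1; (−1)^{1·1·2}·(-1)^1·(-1)^1 = +1.
|Ram(-85, 2635)| = 2, even; anisotropic at {2, 17}.

[2, 17]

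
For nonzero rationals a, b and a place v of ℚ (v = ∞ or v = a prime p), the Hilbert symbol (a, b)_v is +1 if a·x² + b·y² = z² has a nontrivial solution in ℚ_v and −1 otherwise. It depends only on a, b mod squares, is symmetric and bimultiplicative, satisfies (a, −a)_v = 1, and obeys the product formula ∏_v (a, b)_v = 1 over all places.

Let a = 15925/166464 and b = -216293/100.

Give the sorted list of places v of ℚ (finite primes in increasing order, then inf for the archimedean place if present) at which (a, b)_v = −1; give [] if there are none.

(a, b) ≡ (13, -77) mod (ℚ^×)²; places V = {2, 3, 5, 7, 11, 13, 17, 53, ∞}.
(a,b)_53: α=0, u≡9; β=2, v≡4 (mod 53); (9|53)=+1, (4|53)=+1; sign (−1)^0·+1^2·+1^0 = +1.
(a,b)_2: α=-6, β=-2; u≡5, v≡3 (mod 8); ε(u)ε(v)=0·1, αω(v)=-6·1, βω(u)=-2·1; sum ≡ 0  ⇒  +1.
(a,b)_17: α=-2, u≡2; β=0, v≡1 (mod 17); (2|17)=+1, (1|17)=+1; sign (−1)^0·+1^0·+1^-2 = +1.
(a,b)_5: α=2, u≡3; β=-2, v≡3 (mod 5); (3|5)=-1, (3|5)=-1; sign (−1)^0·-1^-2·-1^2 = +1.
(a,b)_13: α=1, u≡10; β=0, v≡3 (mod 13); (10|13)=+1, (3|13)=+1; sign (−1)^0·+1^0·+1^1 = +1.
(a,b)_3: α=-2, u≡1; β=0, v≡1 (mod 3); (1|3)=+1, (1|3)=+1; sign (−1)^0·+1^0·+1^-2 = +1.
(a,b)_11: α=0, u≡8; β=1, v≡5 (mod 11); (8|11)=-1, (5|11)=+1; sign (−1)^0·-1^1·+1^0 = -1.
(a,b)_7: α=2, u≡6; β=1, v≡3 (mod 7); (6|7)=-1, (3|7)=-1; sign (−1)^0·-1^1·-1^2 = -1.
(a,b)_∞: sgn(13)=+, sgn(-77)=−, so +1.
Ram(13, -77) = {7, 11}; no ℚ_7-point on the conic.

[7, 11]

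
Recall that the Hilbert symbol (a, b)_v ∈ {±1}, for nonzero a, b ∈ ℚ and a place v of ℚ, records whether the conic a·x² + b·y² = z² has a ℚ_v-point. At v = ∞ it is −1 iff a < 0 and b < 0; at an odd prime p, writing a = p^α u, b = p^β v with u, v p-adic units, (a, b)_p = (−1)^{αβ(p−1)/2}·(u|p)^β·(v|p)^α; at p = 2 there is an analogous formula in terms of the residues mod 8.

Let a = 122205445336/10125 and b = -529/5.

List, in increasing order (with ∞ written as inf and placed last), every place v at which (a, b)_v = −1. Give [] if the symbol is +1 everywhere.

(a, b) ≡ (3230, -5) mod (ℚ^×)²; places V = {2, 3, 5, 13, 17, 19, 23, ∞}.
(a,b)_17: α=1, u≡14; β=0, v≡3 (mod 17); (14|17)=-1, (3|17)=-1; sign (−1)^0·-1^0·-1^1 = -1.
(a,b)_∞: sgn(3230)=+, sgn(-5)=−, so +1.
(a,b)_2: α=3, β=0; u≡7, v≡3 (mod 8); ε(u)ε(v)=1·1, αω(v)=3·1, βω(u)=0·0; sum ≡ 0  ⇒  +1.
(a,b)_3: α=-4, u≡2; β=0, v≡1 (mod 3); (2|3)=-1, (1|3)=+1; sign (−1)^0·-1^0·+1^-4 = +1.
(a,b)_13: α=2, u≡11; β=0, v≡6 (mod 13); (11|13)=-1, (6|13)=-1; sign (−1)^0·-1^0·-1^2 = +1.
(a,b)_19: α=1, u≡8; β=0, v≡12 (mod 19); (8|19)=-1, (12|19)=-1; sign (−1)^0·-1^0·-1^1 = -1.
(a,b)_23: α=4, u≡22; β=2, v≡9 (mod 23); (22|23)=-1, (9|23)=+1; sign (−1)^0·-1^2·+1^4 = +1.
(a,b)_5: α=-3, u≡1; β=-1, v≡1 (mod 5); (1|5)=+1, (1|5)=+1; sign (−1)^0·+1^-1·+1^-3 = +1.
Ram(3230, -5) = {17, 19}; no ℚ_17-point on the conic.

[17, 19]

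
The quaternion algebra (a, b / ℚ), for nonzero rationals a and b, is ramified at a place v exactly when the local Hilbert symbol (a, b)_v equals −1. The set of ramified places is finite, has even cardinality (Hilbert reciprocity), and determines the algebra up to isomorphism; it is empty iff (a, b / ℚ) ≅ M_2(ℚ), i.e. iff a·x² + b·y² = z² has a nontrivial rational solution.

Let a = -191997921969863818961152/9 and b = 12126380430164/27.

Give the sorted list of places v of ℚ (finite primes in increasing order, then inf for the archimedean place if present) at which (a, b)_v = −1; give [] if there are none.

[2, 3, 11, 29]

Mod squares: a ≡ -3553, b ≡ 87. Check v ∈ {∞, 2, 3, 7, 11, 13, 17, 19, 29}.
v=7: a=7^6·(≡5), b=7^2·(≡6) mod 7; (5|7)=-1, (6|7)=-1; (−1)^{6·2·3}·(-1)^2·(-1)^6 = +1.
v=13: a=13^2·(≡4), b=13^2·(≡9) mod 13; (4|13)=+1, (9|13)=+1; (−1)^{2·2·6}·(+1)^2·(+1)^2 = +1.
v=∞: -3553 < 0 and 87 > 0  ⇒  (a,b)_∞ = +1.
v=2: v_2(a)=8, v_2(b)=2; units ≡ 7, 7 (mod 8); ε·ε+αω+βω = 1·1+8·0+2·0 ≡ 1  ⇒  (a,b)_2 = -1.
v=11: a=11^3·(≡2), b=11^2·(≡10) mod 11; (2|11)=-1, (10|11)=-1; (−1)^{3·2·5}·(-1)^2·(-1)^3 = -1.
v=19: a=19^3·(≡15), b=19^2·(≡17) mod 19; (15|19)=-1, (17|19)=+1; (−1)^{3·2·9}·(-1)^2·(+1)^3 = +1.
v=29: a=29^2·(≡3), b=29^1·(≡21) mod 29; (3|29)=-1, (21|29)=-1; (−1)^{2·1·14}·(-1)^1·(-1)^2 = -1.
v=17: a=17^3·(≡14), b=17^2·(≡2) mod 17; (14|17)=-1, (2|17)=+1; (−1)^{3·2·8}·(-1)^2·(+1)^3 = +1.
v=3: a=3^-2·(≡2), b=3^-3·(≡2) mod 3; (2|3)=-1, (2|3)=-1; (−1)^{-2·-3·1}·(-1)^-3·(-1)^-2 = -1.
Ram(-3553, 87) = {2, 3, 11, 29}; no ℚ_2-point on the conic.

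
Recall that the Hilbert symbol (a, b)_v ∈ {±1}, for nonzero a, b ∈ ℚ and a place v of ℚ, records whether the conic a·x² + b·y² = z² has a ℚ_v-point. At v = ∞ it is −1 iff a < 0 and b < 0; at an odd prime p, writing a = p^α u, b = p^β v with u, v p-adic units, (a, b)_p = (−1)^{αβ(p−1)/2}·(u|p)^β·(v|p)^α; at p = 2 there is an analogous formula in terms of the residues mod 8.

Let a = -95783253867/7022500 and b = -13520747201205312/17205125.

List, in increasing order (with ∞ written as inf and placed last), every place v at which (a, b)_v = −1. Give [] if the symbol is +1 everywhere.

Mod squares: a ≡ -54723, b ≡ -1451885. Check v ∈ {∞, 2, 3, 5, 7, 17, 19, 29, 31, 37, 53}.
v=∞: -54723 < 0 and -1451885 < 0  ⇒  (a,b)_∞ = -1.
v=2: v_2(a)=-2, v_2(b)=6; units ≡ 5, 3 (mod 8); ε·ε+αω+βω = 0·1+-2·1+6·1 ≡ 0  ⇒  (a,b)_2 = +1.
v=5: a=5^-4·(≡3), b=5^-3·(≡3) mod 5; (3|5)=-1, (3|5)=-1; (−1)^{-4·-3·2}·(-1)^-3·(-1)^-4 = -1.
v=37: a=37^1·(≡4), b=37^2·(≡23) mod 37; (4|37)=+1, (23|37)=-1; (−1)^{1·2·18}·(+1)^2·(-1)^1 = -1.
v=7: a=7^4·(≡5), b=7^-2·(≡6) mod 7; (5|7)=-1, (6|7)=-1; (−1)^{4·-2·3}·(-1)^-2·(-1)^4 = +1.
v=29: a=29^1·(≡27), b=29^1·(≡18) mod 29; (27|29)=-1, (18|29)=-1; (−1)^{1·1·14}·(-1)^1·(-1)^1 = +1.
v=53: a=53^-2·(≡41), b=53^-2·(≡41) mod 53; (41|53)=-1, (41|53)=-1; (−1)^{-2·-2·26}·(-1)^-2·(-1)^-2 = +1.
v=31: a=31^0·(≡24), b=31^1·(≡3) mod 31; (24|31)=-1, (3|31)=-1; (−1)^{0·1·15}·(-1)^1·(-1)^0 = -1.
v=3: a=3^7·(≡2), b=3^12·(≡1) mod 3; (2|3)=-1, (1|3)=+1; (−1)^{7·12·1}·(-1)^12·(+1)^7 = +1.
v=17: a=17^1·(≡12), b=17^1·(≡12) mod 17; (12|17)=-1, (12|17)=-1; (−1)^{1·1·8}·(-1)^1·(-1)^1 = +1.
v=19: a=19^0·(≡1), b=19^1·(≡13) mod 19; (1|19)=+1, (13|19)=-1; (−1)^{0·1·9}·(+1)^1·(-1)^0 = +1.
(-54723, -1451885 / ℚ) ramifies at {5, 31, 37, ∞}: a division algebra.

[5, 31, 37, inf]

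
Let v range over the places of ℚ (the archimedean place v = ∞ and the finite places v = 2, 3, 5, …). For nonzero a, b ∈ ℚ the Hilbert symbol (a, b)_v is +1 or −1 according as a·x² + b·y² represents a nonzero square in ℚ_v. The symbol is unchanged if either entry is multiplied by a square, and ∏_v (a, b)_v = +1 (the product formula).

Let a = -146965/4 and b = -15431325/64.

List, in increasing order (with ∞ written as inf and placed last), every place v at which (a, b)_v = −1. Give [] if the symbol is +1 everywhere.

[2, 3, 5, 7, 17, inf]

(a, b) ≡ (-146965, -12597) mod (ℚ^×)²; places V = {2, 3, 5, 7, 13, 17, 19, ∞}.
(a,b)_5: α=1, u≡3; β=2, v≡3 (mod 5); (3|5)=-1, (3|5)=-1; sign (−1)^0·-1^2·-1^1 = -1.
(a,b)_2: α=-2, β=-6; u≡3, v≡3 (mod 8); ε(u)ε(v)=1·1, αω(v)=-2·1, βω(u)=-6·1; sum ≡ 1  ⇒  -1.
(a,b)_7: α=1, u≡3; β=2, v≡5 (mod 7); (3|7)=-1, (5|7)=-1; sign (−1)^0·-1^2·-1^1 = -1.
(a,b)_17: α=1, u≡2; β=1, v≡11 (mod 17); (2|17)=+1, (11|17)=-1; sign (−1)^0·+1^1·-1^1 = -1.
(a,b)_3: α=0, u≡2; β=1, v≡1 (mod 3); (2|3)=-1, (1|3)=+1; sign (−1)^0·-1^1·+1^0 = -1.
(a,b)_∞: sgn(-146965)=−, sgn(-12597)=−, so -1.
(a,b)_19: α=1, u≡9; β=1, v≡8 (mod 19); (9|19)=+1, (8|19)=-1; sign (−1)^1·+1^1·-1^1 = +1.
(a,b)_13: α=1, u≡11; β=1, v≡8 (mod 13); (11|13)=-1, (8|13)=-1; sign (−1)^0·-1^1·-1^1 = +1.
|Ram(-146965, -12597)| = 6, even; anisotropic at {2, 3, 5, 7, 17, ∞}.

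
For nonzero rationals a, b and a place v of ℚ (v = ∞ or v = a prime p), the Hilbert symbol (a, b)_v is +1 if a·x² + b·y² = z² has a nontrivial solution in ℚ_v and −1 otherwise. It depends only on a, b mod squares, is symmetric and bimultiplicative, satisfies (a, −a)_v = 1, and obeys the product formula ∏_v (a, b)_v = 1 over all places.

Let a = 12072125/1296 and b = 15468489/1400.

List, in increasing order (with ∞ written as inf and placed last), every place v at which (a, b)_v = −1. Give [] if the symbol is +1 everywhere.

[2, 17, 19, 23]

(a, b) ≡ (482885, 14) mod (ℚ^×)²; places V = {2, 3, 5, 7, 13, 17, 19, 23, ∞}.
(a,b)_17: α=1, u≡13; β=0, v≡6 (mod 17); (13|17)=+1, (6|17)=-1; sign (−1)^0·+1^0·-1^1 = -1.
(a,b)_5: α=3, u≡2; β=-2, v≡4 (mod 5); (2|5)=-1, (4|5)=+1; sign (−1)^0·-1^-2·+1^3 = +1.
(a,b)_19: α=1, u≡18; β=2, v≡12 (mod 19); (18|19)=-1, (12|19)=-1; sign (−1)^0·-1^2·-1^1 = -1.
(a,b)_∞: sgn(482885)=+, sgn(14)=+, so +1.
(a,b)_23: α=1, u≡22; β=2, v≡5 (mod 23); (22|23)=-1, (5|23)=-1; sign (−1)^0·-1^2·-1^1 = -1.
(a,b)_3: α=-4, u≡2; β=4, v≡2 (mod 3); (2|3)=-1, (2|3)=-1; sign (−1)^0·-1^4·-1^-4 = +1.
(a,b)_7: α=0, u≡2; β=-1, v≡2 (mod 7); (2|7)=+1, (2|7)=+1; sign (−1)^0·+1^-1·+1^0 = +1.
(a,b)_13: α=1, u≡1; β=0, v≡4 (mod 13); (1|13)=+1, (4|13)=+1; sign (−1)^0·+1^0·+1^1 = +1.
(a,b)_2: α=-4, β=-3; u≡5, v≡7 (mod 8); ε(u)ε(v)=0·1, αω(v)=-4·0, βω(u)=-3·1; sum ≡ 1  ⇒  -1.
(482885, 14 / ℚ) ramifies at {2, 17, 19, 23}: a division algebra.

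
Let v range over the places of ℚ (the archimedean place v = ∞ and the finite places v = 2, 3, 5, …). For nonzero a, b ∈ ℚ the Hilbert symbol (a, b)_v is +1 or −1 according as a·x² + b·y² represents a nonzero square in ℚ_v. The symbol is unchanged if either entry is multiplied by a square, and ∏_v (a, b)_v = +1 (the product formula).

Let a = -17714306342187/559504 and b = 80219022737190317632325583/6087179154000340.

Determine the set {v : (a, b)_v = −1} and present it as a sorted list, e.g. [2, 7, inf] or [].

Mod squares: a ≡ -3, b ≡ 595. Check v ∈ {∞, 2, 3, 5, 7, 11, 13, 17, 23, 43}.
v=3: a=3^7·(≡2), b=3^20·(≡1) mod 3; (2|3)=-1, (1|3)=+1; (−1)^{7·20·1}·(-1)^20·(+1)^7 = +1.
v=2: v_2(a)=-4, v_2(b)=-2; units ≡ 5, 3 (mod 8); ε·ε+αω+βω = 0·1+-4·1+-2·1 ≡ 0  ⇒  (a,b)_2 = +1.
v=11: a=11^-2·(≡10), b=11^-8·(≡4) mod 11; (10|11)=-1, (4|11)=+1; (−1)^{-2·-8·5}·(-1)^-8·(+1)^-2 = +1.
v=43: a=43^2·(≡31), b=43^2·(≡1) mod 43; (31|43)=+1, (1|43)=+1; (−1)^{2·2·21}·(+1)^2·(+1)^2 = +1.
v=23: a=23^2·(≡20), b=23^2·(≡22) mod 23; (20|23)=-1, (22|23)=-1; (−1)^{2·2·11}·(-1)^2·(-1)^2 = +1.
v=5: a=5^0·(≡2), b=5^-1·(≡1) mod 5; (2|5)=-1, (1|5)=+1; (−1)^{0·-1·2}·(-1)^-1·(+1)^0 = -1.
v=∞: -3 < 0 and 595 > 0  ⇒  (a,b)_∞ = +1.
v=13: a=13^2·(≡10), b=13^4·(≡9) mod 13; (10|13)=+1, (9|13)=+1; (−1)^{2·4·6}·(+1)^4·(+1)^2 = +1.
v=17: a=17^-2·(≡14), b=17^-5·(≡8) mod 17; (14|17)=-1, (8|17)=+1; (−1)^{-2·-5·8}·(-1)^-5·(+1)^-2 = -1.
v=7: a=7^2·(≡2), b=7^7·(≡2) mod 7; (2|7)=+1, (2|7)=+1; (−1)^{2·7·3}·(+1)^7·(+1)^2 = +1.
Ram(-3, 595) = {5, 17}; no ℚ_5-point on the conic.

[5, 17]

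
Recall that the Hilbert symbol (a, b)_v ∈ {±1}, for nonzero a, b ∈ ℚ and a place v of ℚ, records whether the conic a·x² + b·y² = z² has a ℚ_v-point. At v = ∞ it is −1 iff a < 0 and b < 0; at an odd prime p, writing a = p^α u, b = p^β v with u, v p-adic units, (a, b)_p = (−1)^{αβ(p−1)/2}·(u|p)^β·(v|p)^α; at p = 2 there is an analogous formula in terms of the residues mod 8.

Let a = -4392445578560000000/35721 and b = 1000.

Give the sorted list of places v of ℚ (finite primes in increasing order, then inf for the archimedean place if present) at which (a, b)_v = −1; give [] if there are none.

[2, 17, 19, 23]

(a, b) ≡ (-482885, 10) mod (ℚ^×)²; places V = {2, 3, 5, 7, 13, 17, 19, 23, 29, ∞}.
(a,b)_3: α=-6, u≡1; β=0, v≡1 (mod 3); (1|3)=+1, (1|3)=+1; sign (−1)^0·+1^0·+1^-6 = +1.
(a,b)_29: α=2, u≡6; β=0, v≡14 (mod 29); (6|29)=+1, (14|29)=-1; sign (−1)^0·+1^0·-1^2 = +1.
(a,b)_∞: sgn(-482885)=−, sgn(10)=+, so +1.
(a,b)_5: α=7, u≡2; β=3, v≡3 (mod 5); (2|5)=-1, (3|5)=-1; sign (−1)^0·-1^3·-1^7 = +1.
(a,b)_19: α=1, u≡6; β=0, v≡12 (mod 19); (6|19)=+1, (12|19)=-1; sign (−1)^0·+1^0·-1^1 = -1.
(a,b)_2: α=12, β=3; u≡3, v≡5 (mod 8); ε(u)ε(v)=1·0, αω(v)=12·1, βω(u)=3·1; sum ≡ 1  ⇒  -1.
(a,b)_17: α=1, u≡8; β=0, v≡14 (mod 17); (8|17)=+1, (14|17)=-1; sign (−1)^0·+1^0·-1^1 = -1.
(a,b)_7: α=-2, u≡3; β=0, v≡6 (mod 7); (3|7)=-1, (6|7)=-1; sign (−1)^0·-1^0·-1^-2 = +1.
(a,b)_13: α=3, u≡1; β=0, v≡12 (mod 13); (1|13)=+1, (12|13)=+1; sign (−1)^0·+1^0·+1^3 = +1.
(a,b)_23: α=1, u≡16; β=0, v≡11 (mod 23); (16|23)=+1, (11|23)=-1; sign (−1)^0·+1^0·-1^1 = -1.
(-482885, 10 / ℚ) ramifies at {2, 17, 19, 23}: a division algebra.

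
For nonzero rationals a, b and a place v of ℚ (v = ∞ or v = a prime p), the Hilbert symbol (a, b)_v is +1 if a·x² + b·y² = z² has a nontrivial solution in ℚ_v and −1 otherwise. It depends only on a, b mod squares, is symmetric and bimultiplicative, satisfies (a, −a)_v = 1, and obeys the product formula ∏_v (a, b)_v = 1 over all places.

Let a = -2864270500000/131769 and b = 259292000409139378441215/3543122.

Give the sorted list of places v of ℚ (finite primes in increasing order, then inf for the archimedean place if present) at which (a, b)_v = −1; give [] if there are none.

Mod squares: a ≡ -442, b ≡ 30. Check v ∈ {∞, 2, 3, 5, 7, 11, 13, 17, 19, 23}.
v=11: a=11^-4·(≡4), b=11^-6·(≡2) mod 11; (4|11)=+1, (2|11)=-1; (−1)^{-4·-6·5}·(+1)^-6·(-1)^-4 = +1.
v=2: v_2(a)=5, v_2(b)=-1; units ≡ 3, 7 (mod 8); ε·ε+αω+βω = 1·1+5·0+-1·1 ≡ 0  ⇒  (a,b)_2 = +1.
v=23: a=23^2·(≡6), b=23^2·(≡14) mod 23; (6|23)=+1, (14|23)=-1; (−1)^{2·2·11}·(+1)^2·(-1)^2 = +1.
v=∞: -442 < 0 and 30 > 0  ⇒  (a,b)_∞ = +1.
v=17: a=17^1·(≡15), b=17^2·(≡15) mod 17; (15|17)=+1, (15|17)=+1; (−1)^{1·2·8}·(+1)^2·(+1)^1 = +1.
v=3: a=3^-2·(≡2), b=3^9·(≡1) mod 3; (2|3)=-1, (1|3)=+1; (−1)^{-2·9·1}·(-1)^9·(+1)^-2 = -1.
v=7: a=7^2·(≡6), b=7^10·(≡4) mod 7; (6|7)=-1, (4|7)=+1; (−1)^{2·10·3}·(-1)^10·(+1)^2 = +1.
v=19: a=19^0·(≡3), b=19^2·(≡17) mod 19; (3|19)=-1, (17|19)=+1; (−1)^{0·2·9}·(-1)^2·(+1)^0 = +1.
v=13: a=13^1·(≡2), b=13^2·(≡4) mod 13; (2|13)=-1, (4|13)=+1; (−1)^{1·2·6}·(-1)^2·(+1)^1 = +1.
v=5: a=5^6·(≡2), b=5^1·(≡4) mod 5; (2|5)=-1, (4|5)=+1; (−1)^{6·1·2}·(-1)^1·(+1)^6 = -1.
|Ram(-442, 30)| = 2, even; anisotropic at {3, 5}.

[3, 5]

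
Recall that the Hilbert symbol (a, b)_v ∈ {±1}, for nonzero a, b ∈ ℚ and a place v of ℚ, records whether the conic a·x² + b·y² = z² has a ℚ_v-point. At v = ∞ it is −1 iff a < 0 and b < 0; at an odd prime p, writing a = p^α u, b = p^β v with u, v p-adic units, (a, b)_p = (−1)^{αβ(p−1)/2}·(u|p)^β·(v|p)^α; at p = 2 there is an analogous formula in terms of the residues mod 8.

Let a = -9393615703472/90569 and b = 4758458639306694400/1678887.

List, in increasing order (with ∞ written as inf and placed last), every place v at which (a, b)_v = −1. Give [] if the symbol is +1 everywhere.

[7, 19, 47, 53]

Mod squares: a ≡ -63427, b ≡ 804593. Check v ∈ {∞, 2, 3, 5, 7, 11, 13, 17, 19, 23, 41, 47, 53}.
v=17: a=17^1·(≡4), b=17^3·(≡9) mod 17; (4|17)=+1, (9|17)=+1; (−1)^{1·3·8}·(+1)^3·(+1)^1 = +1.
v=5: a=5^0·(≡2), b=5^2·(≡3) mod 5; (2|5)=-1, (3|5)=-1; (−1)^{0·2·2}·(-1)^2·(-1)^0 = +1.
v=11: a=11^4·(≡2), b=11^0·(≡1) mod 11; (2|11)=-1, (1|11)=+1; (−1)^{4·0·5}·(-1)^0·(+1)^4 = +1.
v=3: a=3^0·(≡2), b=3^-6·(≡2) mod 3; (2|3)=-1, (2|3)=-1; (−1)^{0·-6·1}·(-1)^-6·(-1)^0 = +1.
v=2: v_2(a)=4, v_2(b)=8; units ≡ 5, 1 (mod 8); ε·ε+αω+βω = 0·0+4·0+8·1 ≡ 0  ⇒  (a,b)_2 = +1.
v=23: a=23^2·(≡22), b=23^2·(≡21) mod 23; (22|23)=-1, (21|23)=-1; (−1)^{2·2·11}·(-1)^2·(-1)^2 = +1.
v=7: a=7^3·(≡4), b=7^-2·(≡3) mod 7; (4|7)=+1, (3|7)=-1; (−1)^{3·-2·3}·(+1)^-2·(-1)^3 = -1.
v=47: a=47^-2·(≡13), b=47^-1·(≡38) mod 47; (13|47)=-1, (38|47)=-1; (−1)^{-2·-1·23}·(-1)^-1·(-1)^-2 = -1.
v=41: a=41^-1·(≡12), b=41^2·(≡37) mod 41; (12|41)=-1, (37|41)=+1; (−1)^{-1·2·20}·(-1)^2·(+1)^-1 = +1.
v=19: a=19^0·(≡12), b=19^1·(≡13) mod 19; (12|19)=-1, (13|19)=-1; (−1)^{0·1·9}·(-1)^1·(-1)^0 = -1.
v=∞: -63427 < 0 and 804593 > 0  ⇒  (a,b)_∞ = +1.
v=53: a=53^0·(≡33), b=53^1·(≡8) mod 53; (33|53)=-1, (8|53)=-1; (−1)^{0·1·26}·(-1)^1·(-1)^0 = -1.
v=13: a=13^1·(≡4), b=13^2·(≡10) mod 13; (4|13)=+1, (10|13)=+1; (−1)^{1·2·6}·(+1)^2·(+1)^1 = +1.
Ram(-63427, 804593) = {7, 19, 47, 53}; no ℚ_7-point on the conic.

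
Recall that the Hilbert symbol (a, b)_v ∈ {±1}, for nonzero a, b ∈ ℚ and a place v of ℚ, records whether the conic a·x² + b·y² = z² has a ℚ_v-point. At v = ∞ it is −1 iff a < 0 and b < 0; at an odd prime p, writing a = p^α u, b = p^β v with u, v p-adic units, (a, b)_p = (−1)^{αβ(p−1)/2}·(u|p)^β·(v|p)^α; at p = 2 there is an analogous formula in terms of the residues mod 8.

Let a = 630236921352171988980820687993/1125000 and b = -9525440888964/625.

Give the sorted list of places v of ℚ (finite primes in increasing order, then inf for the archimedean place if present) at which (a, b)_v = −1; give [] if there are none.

[11, 17]

Mod squares: a ≡ 34034, b ≡ -209. Check v ∈ {∞, 2, 3, 5, 7, 11, 13, 17, 19, 23}.
v=5: a=5^-6·(≡4), b=5^-4·(≡1) mod 5; (4|5)=+1, (1|5)=+1; (−1)^{-6·-4·2}·(+1)^-4·(+1)^-6 = +1.
v=3: a=3^-2·(≡2), b=3^2·(≡1) mod 3; (2|3)=-1, (1|3)=+1; (−1)^{-2·2·1}·(-1)^2·(+1)^-2 = +1.
v=7: a=7^5·(≡4), b=7^2·(≡4) mod 7; (4|7)=+1, (4|7)=+1; (−1)^{5·2·3}·(+1)^2·(+1)^5 = +1.
v=11: a=11^3·(≡3), b=11^1·(≡5) mod 11; (3|11)=+1, (5|11)=+1; (−1)^{3·1·5}·(+1)^1·(+1)^3 = -1.
v=23: a=23^6·(≡19), b=23^2·(≡19) mod 23; (19|23)=-1, (19|23)=-1; (−1)^{6·2·11}·(-1)^2·(-1)^6 = +1.
v=13: a=13^5·(≡11), b=13^2·(≡4) mod 13; (11|13)=-1, (4|13)=+1; (−1)^{5·2·6}·(-1)^2·(+1)^5 = +1.
v=19: a=19^2·(≡17), b=19^1·(≡3) mod 19; (17|19)=+1, (3|19)=-1; (−1)^{2·1·9}·(+1)^1·(-1)^2 = +1.
v=∞: 34034 > 0 and -209 < 0  ⇒  (a,b)_∞ = +1.
v=2: v_2(a)=-3, v_2(b)=2; units ≡ 1, 7 (mod 8); ε·ε+αω+βω = 0·1+-3·0+2·0 ≡ 0  ⇒  (a,b)_2 = +1.
v=17: a=17^5·(≡4), b=17^2·(≡10) mod 17; (4|17)=+1, (10|17)=-1; (−1)^{5·2·8}·(+1)^2·(-1)^5 = -1.
(34034, -209 / ℚ) ramifies at {11, 17}: a division algebra.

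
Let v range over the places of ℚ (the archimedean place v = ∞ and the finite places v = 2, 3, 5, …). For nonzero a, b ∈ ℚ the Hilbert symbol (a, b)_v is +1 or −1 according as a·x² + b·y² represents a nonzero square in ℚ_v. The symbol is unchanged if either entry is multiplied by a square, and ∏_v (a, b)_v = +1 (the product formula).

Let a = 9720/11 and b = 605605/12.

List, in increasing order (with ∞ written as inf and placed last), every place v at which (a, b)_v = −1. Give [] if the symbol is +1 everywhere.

[5, 13]

(a, b) ≡ (330, 15015) mod (ℚ^×)²; places V = {2, 3, 5, 7, 11, 13, ∞}.
(a,b)_13: α=0, u≡2; β=1, v≡7 (mod 13); (2|13)=-1, (7|13)=-1; sign (−1)^0·-1^1·-1^0 = -1.
(a,b)_7: α=0, u≡1; β=1, v≡6 (mod 7); (1|7)=+1, (6|7)=-1; sign (−1)^0·+1^1·-1^0 = +1.
(a,b)_3: α=5, u≡2; β=-1, v≡1 (mod 3); (2|3)=-1, (1|3)=+1; sign (−1)^1·-1^-1·+1^5 = +1.
(a,b)_2: α=3, β=-2; u≡5, v≡7 (mod 8); ε(u)ε(v)=0·1, αω(v)=3·0, βω(u)=-2·1; sum ≡ 0  ⇒  +1.
(a,b)_5: α=1, u≡4; β=1, v≡3 (mod 5); (4|5)=+1, (3|5)=-1; sign (−1)^0·+1^1·-1^1 = -1.
(a,b)_∞: sgn(330)=+, sgn(15015)=+, so +1.
(a,b)_11: α=-1, u≡7; β=3, v≡4 (mod 11); (7|11)=-1, (4|11)=+1; sign (−1)^1·-1^3·+1^-1 = +1.
(330, 15015 / ℚ) ramifies at {5, 13}: a division algebra.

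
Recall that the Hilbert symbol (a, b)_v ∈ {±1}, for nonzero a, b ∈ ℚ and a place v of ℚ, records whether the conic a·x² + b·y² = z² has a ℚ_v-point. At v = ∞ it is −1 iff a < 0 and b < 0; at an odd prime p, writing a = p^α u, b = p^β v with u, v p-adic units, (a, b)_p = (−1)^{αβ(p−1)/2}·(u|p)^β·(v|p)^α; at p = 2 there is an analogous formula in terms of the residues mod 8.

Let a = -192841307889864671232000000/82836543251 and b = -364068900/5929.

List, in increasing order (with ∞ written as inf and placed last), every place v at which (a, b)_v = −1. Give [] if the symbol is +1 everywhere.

[2, 3, 13, inf]

Mod squares: a ≡ -2442, b ≡ -481. Check v ∈ {∞, 2, 3, 5, 7, 11, 13, 23, 29, 37}.
v=5: a=5^6·(≡2), b=5^2·(≡1) mod 5; (2|5)=-1, (1|5)=+1; (−1)^{6·2·2}·(-1)^2·(+1)^6 = +1.
v=3: a=3^5·(≡2), b=3^2·(≡2) mod 3; (2|3)=-1, (2|3)=-1; (−1)^{5·2·1}·(-1)^2·(-1)^5 = -1.
v=23: a=23^-2·(≡22), b=23^0·(≡12) mod 23; (22|23)=-1, (12|23)=+1; (−1)^{-2·0·11}·(-1)^0·(+1)^-2 = +1.
v=2: v_2(a)=23, v_2(b)=2; units ≡ 3, 7 (mod 8); ε·ε+αω+βω = 1·1+23·0+2·1 ≡ 1  ⇒  (a,b)_2 = -1.
v=37: a=37^3·(≡22), b=37^1·(≡13) mod 37; (22|37)=-1, (13|37)=-1; (−1)^{3·1·18}·(-1)^1·(-1)^3 = +1.
v=11: a=11^-3·(≡9), b=11^-2·(≡5) mod 11; (9|11)=+1, (5|11)=+1; (−1)^{-3·-2·5}·(+1)^-2·(+1)^-3 = +1.
v=29: a=29^4·(≡20), b=29^2·(≡21) mod 29; (20|29)=+1, (21|29)=-1; (−1)^{4·2·14}·(+1)^2·(-1)^4 = +1.
v=7: a=7^-6·(≡2), b=7^-2·(≡4) mod 7; (2|7)=+1, (4|7)=+1; (−1)^{-6·-2·3}·(+1)^-2·(+1)^-6 = +1.
v=∞: -2442 < 0 and -481 < 0  ⇒  (a,b)_∞ = -1.
v=13: a=13^2·(≡5), b=13^1·(≡2) mod 13; (5|13)=-1, (2|13)=-1; (−1)^{2·1·6}·(-1)^1·(-1)^2 = -1.
(-2442, -481 / ℚ) ramifies at {2, 3, 13, ∞}: a division algebra.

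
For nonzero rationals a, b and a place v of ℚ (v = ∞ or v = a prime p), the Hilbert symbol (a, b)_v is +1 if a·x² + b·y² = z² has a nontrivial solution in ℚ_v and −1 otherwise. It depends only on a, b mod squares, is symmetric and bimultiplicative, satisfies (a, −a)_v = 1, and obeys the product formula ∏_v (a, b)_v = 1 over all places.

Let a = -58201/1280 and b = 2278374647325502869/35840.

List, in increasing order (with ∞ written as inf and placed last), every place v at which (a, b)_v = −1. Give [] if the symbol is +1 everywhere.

[2, 5, 7, 13, 37, 41]

Mod squares: a ≡ -2405, b ≡ 317135. Check v ∈ {∞, 2, 3, 5, 7, 11, 13, 17, 37, 41}.
v=13: a=13^1·(≡10), b=13^3·(≡7) mod 13; (10|13)=+1, (7|13)=-1; (−1)^{1·3·6}·(+1)^3·(-1)^1 = -1.
v=5: a=5^-1·(≡4), b=5^-1·(≡3) mod 5; (4|5)=+1, (3|5)=-1; (−1)^{-1·-1·2}·(+1)^-1·(-1)^-1 = -1.
v=∞: -2405 < 0 and 317135 > 0  ⇒  (a,b)_∞ = +1.
v=2: v_2(a)=-8, v_2(b)=-10; units ≡ 3, 7 (mod 8); ε·ε+αω+βω = 1·1+-8·0+-10·1 ≡ 1  ⇒  (a,b)_2 = -1.
v=41: a=41^0·(≡34), b=41^1·(≡34) mod 41; (34|41)=-1, (34|41)=-1; (−1)^{0·1·20}·(-1)^1·(-1)^0 = -1.
v=37: a=37^1·(≡21), b=37^4·(≡24) mod 37; (21|37)=+1, (24|37)=-1; (−1)^{1·4·18}·(+1)^4·(-1)^1 = -1.
v=17: a=17^0·(≡15), b=17^1·(≡5) mod 17; (15|17)=+1, (5|17)=-1; (−1)^{0·1·8}·(+1)^1·(-1)^0 = +1.
v=3: a=3^0·(≡1), b=3^8·(≡2) mod 3; (1|3)=+1, (2|3)=-1; (−1)^{0·8·1}·(+1)^8·(-1)^0 = +1.
v=11: a=11^2·(≡9), b=11^2·(≡9) mod 11; (9|11)=+1, (9|11)=+1; (−1)^{2·2·5}·(+1)^2·(+1)^2 = +1.
v=7: a=7^0·(≡3), b=7^-1·(≡1) mod 7; (3|7)=-1, (1|7)=+1; (−1)^{0·-1·3}·(-1)^-1·(+1)^0 = -1.
Ram(-2405, 317135) = {2, 5, 7, 13, 37, 41}; no ℚ_2-point on the conic.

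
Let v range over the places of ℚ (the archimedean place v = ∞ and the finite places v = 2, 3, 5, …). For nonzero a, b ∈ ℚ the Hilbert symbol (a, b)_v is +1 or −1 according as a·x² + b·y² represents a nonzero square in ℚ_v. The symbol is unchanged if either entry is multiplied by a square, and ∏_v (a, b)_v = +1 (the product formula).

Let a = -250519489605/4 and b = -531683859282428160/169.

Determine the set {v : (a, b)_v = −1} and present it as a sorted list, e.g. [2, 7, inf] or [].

[2, 5, 11, 17, 19, inf]

(a, b) ≡ (-5, -373065) mod (ℚ^×)²; places V = {2, 3, 5, 7, 11, 13, 17, 19, ∞}.
(a,b)_17: α=2, u≡5; β=3, v≡16 (mod 17); (5|17)=-1, (16|17)=+1; sign (−1)^0·-1^3·+1^2 = -1.
(a,b)_3: α=4, u≡1; β=3, v≡1 (mod 3); (1|3)=+1, (1|3)=+1; sign (−1)^0·+1^3·+1^4 = +1.
(a,b)_5: α=1, u≡1; β=1, v≡2 (mod 5); (1|5)=+1, (2|5)=-1; sign (−1)^0·+1^1·-1^1 = -1.
(a,b)_11: α=2, u≡7; β=3, v≡9 (mod 11); (7|11)=-1, (9|11)=+1; sign (−1)^0·-1^3·+1^2 = -1.
(a,b)_∞: sgn(-5)=−, sgn(-373065)=−, so -1.
(a,b)_2: α=-2, β=8; u≡3, v≡7 (mod 8); ε(u)ε(v)=1·1, αω(v)=-2·0, βω(u)=8·1; sum ≡ 1  ⇒  -1.
(a,b)_19: α=2, u≡13; β=3, v≡4 (mod 19); (13|19)=-1, (4|19)=+1; sign (−1)^0·-1^3·+1^2 = -1.
(a,b)_13: α=0, u≡11; β=-2, v≡4 (mod 13); (11|13)=-1, (4|13)=+1; sign (−1)^0·-1^-2·+1^0 = +1.
(a,b)_7: α=2, u≡4; β=3, v≡6 (mod 7); (4|7)=+1, (6|7)=-1; sign (−1)^0·+1^3·-1^2 = +1.
(-5, -373065 / ℚ) ramifies at {2, 5, 11, 17, 19, ∞}: a division algebra.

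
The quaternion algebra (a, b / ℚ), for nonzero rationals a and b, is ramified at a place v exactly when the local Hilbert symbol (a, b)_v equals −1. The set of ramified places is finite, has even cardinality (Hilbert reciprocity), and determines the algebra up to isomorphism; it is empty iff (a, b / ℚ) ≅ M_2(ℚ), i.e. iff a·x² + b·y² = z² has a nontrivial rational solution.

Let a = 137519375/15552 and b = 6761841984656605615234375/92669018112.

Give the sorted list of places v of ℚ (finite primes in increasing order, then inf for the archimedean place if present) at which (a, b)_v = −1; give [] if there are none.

[3, 5, 7, 13]

Mod squares: a ≡ 357, b ≡ 255255. Check v ∈ {∞, 2, 3, 5, 7, 11, 13, 17, 23, 43}.
v=43: a=43^2·(≡41), b=43^6·(≡2) mod 43; (41|43)=+1, (2|43)=-1; (−1)^{2·6·21}·(+1)^6·(-1)^2 = +1.
v=23: a=23^0·(≡13), b=23^-2·(≡18) mod 23; (13|23)=+1, (18|23)=+1; (−1)^{0·-2·11}·(+1)^-2·(+1)^0 = +1.
v=7: a=7^1·(≡4), b=7^3·(≡4) mod 7; (4|7)=+1, (4|7)=+1; (−1)^{1·3·3}·(+1)^3·(+1)^1 = -1.
v=13: a=13^0·(≡8), b=13^1·(≡8) mod 13; (8|13)=-1, (8|13)=-1; (−1)^{0·1·6}·(-1)^1·(-1)^0 = -1.
v=3: a=3^-5·(≡2), b=3^-5·(≡2) mod 3; (2|3)=-1, (2|3)=-1; (−1)^{-5·-5·1}·(-1)^-5·(-1)^-5 = -1.
v=2: v_2(a)=-6, v_2(b)=-16; units ≡ 5, 7 (mod 8); ε·ε+αω+βω = 0·1+-6·0+-16·1 ≡ 0  ⇒  (a,b)_2 = +1.
v=11: a=11^0·(≡9), b=11^-1·(≡7) mod 11; (9|11)=+1, (7|11)=-1; (−1)^{0·-1·5}·(+1)^-1·(-1)^0 = +1.
v=∞: 357 > 0 and 255255 > 0  ⇒  (a,b)_∞ = +1.
v=17: a=17^1·(≡8), b=17^3·(≡2) mod 17; (8|17)=+1, (2|17)=+1; (−1)^{1·3·8}·(+1)^3·(+1)^1 = +1.
v=5: a=5^4·(≡3), b=5^11·(≡4) mod 5; (3|5)=-1, (4|5)=+1; (−1)^{4·11·2}·(-1)^11·(+1)^4 = -1.
Ram(357, 255255) = {3, 5, 7, 13}; no ℚ_3-point on the conic.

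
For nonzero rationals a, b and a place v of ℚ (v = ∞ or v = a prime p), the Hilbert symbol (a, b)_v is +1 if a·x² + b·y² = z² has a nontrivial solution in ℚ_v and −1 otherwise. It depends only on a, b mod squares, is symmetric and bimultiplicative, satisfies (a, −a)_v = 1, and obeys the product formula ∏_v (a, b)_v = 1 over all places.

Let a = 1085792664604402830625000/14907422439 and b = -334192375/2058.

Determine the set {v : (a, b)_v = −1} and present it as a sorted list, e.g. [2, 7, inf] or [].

[3, 7]

Mod squares: a ≡ 390, b ≡ -2310. Check v ∈ {∞, 2, 3, 5, 7, 11, 13, 17, 19, 29}.
v=7: a=7^-6·(≡6), b=7^-3·(≡6) mod 7; (6|7)=-1, (6|7)=-1; (−1)^{-6·-3·3}·(-1)^-3·(-1)^-6 = -1.
v=13: a=13^-1·(≡3), b=13^0·(≡4) mod 13; (3|13)=+1, (4|13)=+1; (−1)^{-1·0·6}·(+1)^0·(+1)^-1 = +1.
v=3: a=3^-3·(≡1), b=3^-1·(≡1) mod 3; (1|3)=+1, (1|3)=+1; (−1)^{-3·-1·1}·(+1)^-1·(+1)^-3 = -1.
v=29: a=29^6·(≡28), b=29^2·(≡17) mod 29; (28|29)=+1, (17|29)=-1; (−1)^{6·2·14}·(+1)^2·(-1)^6 = +1.
v=11: a=11^2·(≡5), b=11^1·(≡6) mod 11; (5|11)=+1, (6|11)=-1; (−1)^{2·1·5}·(+1)^1·(-1)^2 = +1.
v=17: a=17^6·(≡13), b=17^2·(≡16) mod 17; (13|17)=+1, (16|17)=+1; (−1)^{6·2·8}·(+1)^2·(+1)^6 = +1.
v=2: v_2(a)=3, v_2(b)=-1; units ≡ 3, 5 (mod 8); ε·ε+αω+βω = 1·0+3·1+-1·1 ≡ 0  ⇒  (a,b)_2 = +1.
v=∞: 390 > 0 and -2310 < 0  ⇒  (a,b)_∞ = +1.
v=5: a=5^7·(≡3), b=5^3·(≡2) mod 5; (3|5)=-1, (2|5)=-1; (−1)^{7·3·2}·(-1)^3·(-1)^7 = +1.
v=19: a=19^-2·(≡13), b=19^0·(≡2) mod 19; (13|19)=-1, (2|19)=-1; (−1)^{-2·0·9}·(-1)^0·(-1)^-2 = +1.
|Ram(390, -2310)| = 2, even; anisotropic at {3, 7}.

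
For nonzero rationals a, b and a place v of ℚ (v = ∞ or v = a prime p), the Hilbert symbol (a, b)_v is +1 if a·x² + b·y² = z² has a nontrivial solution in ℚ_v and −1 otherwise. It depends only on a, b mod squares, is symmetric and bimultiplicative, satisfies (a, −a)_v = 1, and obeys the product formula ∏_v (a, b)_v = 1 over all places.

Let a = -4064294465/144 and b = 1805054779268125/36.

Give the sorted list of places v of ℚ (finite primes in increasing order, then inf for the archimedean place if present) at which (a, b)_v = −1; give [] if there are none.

[7, 17, 19, 29]

(a, b) ≡ (-82944785, 4669) mod (ℚ^×)²; places V = {2, 3, 5, 7, 11, 17, 19, 23, 29, ∞}.
(a,b)_3: α=-2, u≡1; β=-2, v≡1 (mod 3); (1|3)=+1, (1|3)=+1; sign (−1)^0·+1^-2·+1^-2 = +1.
(a,b)_17: α=1, u≡5; β=2, v≡12 (mod 17); (5|17)=-1, (12|17)=-1; sign (−1)^0·-1^2·-1^1 = -1.
(a,b)_2: α=-4, β=-2; u≡7, v≡5 (mod 8); ε(u)ε(v)=1·0, αω(v)=-4·1, βω(u)=-2·0; sum ≡ 0  ⇒  +1.
(a,b)_11: α=1, u≡6; β=2, v≡1 (mod 11); (6|11)=-1, (1|11)=+1; sign (−1)^0·-1^2·+1^1 = +1.
(a,b)_29: α=1, u≡17; β=1, v≡13 (mod 29); (17|29)=-1, (13|29)=+1; sign (−1)^0·-1^1·+1^1 = -1.
(a,b)_23: α=1, u≡18; β=1, v≡15 (mod 23); (18|23)=+1, (15|23)=-1; sign (−1)^1·+1^1·-1^1 = +1.
(a,b)_7: α=3, u≡4; β=3, v≡1 (mod 7); (4|7)=+1, (1|7)=+1; sign (−1)^1·+1^3·+1^3 = -1.
(a,b)_19: α=1, u≡1; β=2, v≡18 (mod 19); (1|19)=+1, (18|19)=-1; sign (−1)^0·+1^2·-1^1 = -1.
(a,b)_5: α=1, u≡3; β=4, v≡4 (mod 5); (3|5)=-1, (4|5)=+1; sign (−1)^0·-1^4·+1^1 = +1.
(a,b)_∞: sgn(-82944785)=−, sgn(4669)=+, so +1.
(-82944785, 4669 / ℚ) ramifies at {7, 17, 19, 29}: a division algebra.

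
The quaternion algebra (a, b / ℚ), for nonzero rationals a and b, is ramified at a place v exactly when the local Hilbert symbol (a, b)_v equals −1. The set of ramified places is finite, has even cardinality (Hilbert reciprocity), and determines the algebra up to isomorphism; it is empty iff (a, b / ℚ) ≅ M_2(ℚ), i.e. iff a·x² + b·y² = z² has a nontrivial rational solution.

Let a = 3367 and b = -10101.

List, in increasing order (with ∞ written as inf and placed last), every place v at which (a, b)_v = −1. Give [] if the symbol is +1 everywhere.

[2, 7]

Mod squares: a ≡ 3367, b ≡ -10101. Check v ∈ {∞, 2, 3, 7, 13, 37}.
v=37: a=37^1·(≡17), b=37^1·(≡23) mod 37; (17|37)=-1, (23|37)=-1; (−1)^{1·1·18}·(-1)^1·(-1)^1 = +1.
v=13: a=13^1·(≡12), b=13^1·(≡3) mod 13; (12|13)=+1, (3|13)=+1; (−1)^{1·1·6}·(+1)^1·(+1)^1 = +1.
v=2: v_2(a)=0, v_2(b)=0; units ≡ 7, 3 (mod 8); ε·ε+αω+βω = 1·1+0·1+0·0 ≡ 1  ⇒  (a,b)_2 = -1.
v=∞: 3367 > 0 and -10101 < 0  ⇒  (a,b)_∞ = +1.
v=7: a=7^1·(≡5), b=7^1·(≡6) mod 7; (5|7)=-1, (6|7)=-1; (−1)^{1·1·3}·(-1)^1·(-1)^1 = -1.
v=3: a=3^0·(≡1), b=3^1·(≡2) mod 3; (1|3)=+1, (2|3)=-1; (−1)^{0·1·1}·(+1)^1·(-1)^0 = +1.
|Ram(3367, -10101)| = 2, even; anisotropic at {2, 7}.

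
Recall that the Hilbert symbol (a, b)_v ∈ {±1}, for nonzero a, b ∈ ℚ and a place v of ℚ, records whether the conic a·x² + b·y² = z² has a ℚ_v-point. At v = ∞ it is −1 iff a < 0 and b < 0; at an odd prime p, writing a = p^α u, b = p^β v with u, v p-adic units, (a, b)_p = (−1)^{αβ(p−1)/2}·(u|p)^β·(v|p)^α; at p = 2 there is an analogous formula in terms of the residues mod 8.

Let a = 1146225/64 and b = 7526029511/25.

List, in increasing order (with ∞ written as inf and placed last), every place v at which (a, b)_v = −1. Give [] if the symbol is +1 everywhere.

(a, b) ≡ (45849, 7511) mod (ℚ^×)²; places V = {2, 3, 5, 7, 11, 13, 17, 29, 31, 37, ∞}.
(a,b)_11: α=0, u≡4; β=2, v≡5 (mod 11); (4|11)=+1, (5|11)=+1; sign (−1)^0·+1^2·+1^0 = +1.
(a,b)_13: α=0, u≡11; β=2, v≡3 (mod 13); (11|13)=-1, (3|13)=+1; sign (−1)^0·-1^2·+1^0 = +1.
(a,b)_2: α=-6, β=0; u≡1, v≡7 (mod 8); ε(u)ε(v)=0·1, αω(v)=-6·0, βω(u)=0·0; sum ≡ 0  ⇒  +1.
(a,b)_31: α=1, u≡27; β=0, v≡18 (mod 31); (27|31)=-1, (18|31)=+1; sign (−1)^0·-1^0·+1^1 = +1.
(a,b)_3: α=1, u≡1; β=0, v≡2 (mod 3); (1|3)=+1, (2|3)=-1; sign (−1)^0·+1^0·-1^1 = -1.
(a,b)_7: α=0, u≡3; β=3, v≡1 (mod 7); (3|7)=-1, (1|7)=+1; sign (−1)^0·-1^3·+1^0 = -1.
(a,b)_5: α=2, u≡1; β=-2, v≡1 (mod 5); (1|5)=+1, (1|5)=+1; sign (−1)^0·+1^-2·+1^2 = +1.
(a,b)_37: α=0, u≡22; β=1, v≡31 (mod 37); (22|37)=-1, (31|37)=-1; sign (−1)^0·-1^1·-1^0 = -1.
(a,b)_17: α=1, u≡12; β=0, v≡7 (mod 17); (12|17)=-1, (7|17)=-1; sign (−1)^0·-1^0·-1^1 = -1.
(a,b)_∞: sgn(45849)=+, sgn(7511)=+, so +1.
(a,b)_29: α=1, u≡19; β=1, v≡11 (mod 29); (19|29)=-1, (11|29)=-1; sign (−1)^0·-1^1·-1^1 = +1.
(45849, 7511 / ℚ) ramifies at {3, 7, 17, 37}: a division algebra.

[3, 7, 17, 37]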